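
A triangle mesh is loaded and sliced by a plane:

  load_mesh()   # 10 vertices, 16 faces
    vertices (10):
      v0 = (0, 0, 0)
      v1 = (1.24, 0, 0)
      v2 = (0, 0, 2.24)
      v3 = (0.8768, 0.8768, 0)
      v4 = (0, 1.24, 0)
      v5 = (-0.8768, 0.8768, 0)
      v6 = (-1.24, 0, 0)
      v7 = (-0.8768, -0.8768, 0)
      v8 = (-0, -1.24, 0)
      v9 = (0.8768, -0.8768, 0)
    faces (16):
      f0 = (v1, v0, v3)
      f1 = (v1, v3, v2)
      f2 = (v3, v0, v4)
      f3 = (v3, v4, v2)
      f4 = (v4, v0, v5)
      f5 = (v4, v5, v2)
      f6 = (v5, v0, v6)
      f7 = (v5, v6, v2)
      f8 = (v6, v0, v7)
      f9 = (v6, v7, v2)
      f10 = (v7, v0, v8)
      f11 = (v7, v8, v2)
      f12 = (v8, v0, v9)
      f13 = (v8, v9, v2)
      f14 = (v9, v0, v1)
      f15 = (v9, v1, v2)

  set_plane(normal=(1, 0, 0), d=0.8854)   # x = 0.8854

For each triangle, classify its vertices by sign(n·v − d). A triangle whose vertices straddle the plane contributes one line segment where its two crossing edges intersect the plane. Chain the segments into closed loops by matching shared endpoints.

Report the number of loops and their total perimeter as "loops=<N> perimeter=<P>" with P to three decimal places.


Straddling triangles (4 of 16):
  (v1,v0,v3) [+--] → (0.8854, 0, 0)–(0.8854, 0.856039, 0)  len=0.8560
  (v1,v3,v2) [+--] → (0.8854, 0.856039, 0)–(0.8854, 0, 0.640568)  len=1.0692
  (v9,v0,v1) [--+] → (0.8854, 0, 0)–(0.8854, -0.856039, 0)  len=0.8560
  (v9,v1,v2) [-+-] → (0.8854, -0.856039, 0)–(0.8854, 0, 0.640568)  len=1.0692

Chained into 1 loop(s):
  loop 1: 4 segments, perimeter = 3.8504
Total perimeter = 3.850

loops=1 perimeter=3.850


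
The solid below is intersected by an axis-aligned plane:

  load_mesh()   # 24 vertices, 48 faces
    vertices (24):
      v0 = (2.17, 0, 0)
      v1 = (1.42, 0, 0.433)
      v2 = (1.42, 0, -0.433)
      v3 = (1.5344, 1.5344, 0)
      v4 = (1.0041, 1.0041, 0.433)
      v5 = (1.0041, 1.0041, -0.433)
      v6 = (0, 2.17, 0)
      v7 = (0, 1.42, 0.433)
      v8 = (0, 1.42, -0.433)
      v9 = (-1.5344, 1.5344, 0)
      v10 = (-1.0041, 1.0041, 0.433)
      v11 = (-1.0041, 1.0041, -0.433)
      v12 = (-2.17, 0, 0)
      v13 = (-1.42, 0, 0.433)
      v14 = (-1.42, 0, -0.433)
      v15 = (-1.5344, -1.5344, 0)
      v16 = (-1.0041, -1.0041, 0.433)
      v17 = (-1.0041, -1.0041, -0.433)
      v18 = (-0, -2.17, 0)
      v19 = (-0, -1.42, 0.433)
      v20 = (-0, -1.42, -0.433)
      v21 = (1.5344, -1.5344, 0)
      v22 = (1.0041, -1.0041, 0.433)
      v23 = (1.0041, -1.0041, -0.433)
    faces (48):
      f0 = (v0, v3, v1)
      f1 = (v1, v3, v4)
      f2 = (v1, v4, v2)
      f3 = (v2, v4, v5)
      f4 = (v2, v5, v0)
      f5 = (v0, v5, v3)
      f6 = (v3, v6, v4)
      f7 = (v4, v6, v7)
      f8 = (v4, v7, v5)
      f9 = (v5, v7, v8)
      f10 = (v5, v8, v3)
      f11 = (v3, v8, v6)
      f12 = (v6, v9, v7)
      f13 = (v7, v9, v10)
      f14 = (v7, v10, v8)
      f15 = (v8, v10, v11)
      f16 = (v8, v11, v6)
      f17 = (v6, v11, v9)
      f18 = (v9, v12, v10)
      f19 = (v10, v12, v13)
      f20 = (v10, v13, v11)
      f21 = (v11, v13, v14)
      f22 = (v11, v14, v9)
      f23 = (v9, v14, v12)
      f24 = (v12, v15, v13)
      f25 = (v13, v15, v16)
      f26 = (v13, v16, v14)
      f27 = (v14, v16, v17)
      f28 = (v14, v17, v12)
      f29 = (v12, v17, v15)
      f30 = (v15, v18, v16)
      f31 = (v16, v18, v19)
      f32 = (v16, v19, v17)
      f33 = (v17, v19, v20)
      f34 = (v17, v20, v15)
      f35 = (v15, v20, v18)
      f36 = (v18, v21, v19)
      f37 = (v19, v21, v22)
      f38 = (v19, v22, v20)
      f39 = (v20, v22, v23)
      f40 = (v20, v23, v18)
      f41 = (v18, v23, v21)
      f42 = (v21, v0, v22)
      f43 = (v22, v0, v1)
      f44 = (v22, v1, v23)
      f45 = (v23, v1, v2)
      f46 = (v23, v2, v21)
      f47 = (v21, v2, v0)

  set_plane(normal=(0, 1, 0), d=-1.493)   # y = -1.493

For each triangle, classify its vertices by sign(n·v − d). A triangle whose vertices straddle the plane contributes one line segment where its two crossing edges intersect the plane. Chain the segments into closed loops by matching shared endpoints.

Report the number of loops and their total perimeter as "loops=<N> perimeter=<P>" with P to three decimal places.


loops=1 perimeter=6.411

Straddling triangles (14 of 48):
  (v12,v15,v13) [+-+] → (-1.55155, -1.493, 0)–(-1.53131, -1.493, 0.0116829)  len=0.0234
  (v13,v15,v16) [+-+] → (-1.53131, -1.493, 0.0116829)–(-1.493, -1.493, 0.0338039)  len=0.0442
  (v12,v17,v15) [++-] → (-1.493, -1.493, -0.0338039)–(-1.55155, -1.493, 0)  len=0.0676
  (v15,v18,v16) [--+] → (-0.583048, -1.493, 0.251429)–(-1.493, -1.493, 0.0338039)  len=0.9356
  (v16,v18,v19) [+-+] → (-0.583048, -1.493, 0.251429)–(0, -1.493, 0.390855)  len=0.5995
  (v17,v20,v15) [++-] → (-0.979119, -1.493, -0.156698)–(-1.493, -1.493, -0.0338039)  len=0.5284
  (v15,v20,v18) [-+-] → (-0.979119, -1.493, -0.156698)–(0, -1.493, -0.390855)  len=1.0067
  (v18,v21,v19) [--+] → (0.979119, -1.493, 0.156698)–(0, -1.493, 0.390855)  len=1.0067
  (v19,v21,v22) [+-+] → (0.979119, -1.493, 0.156698)–(1.493, -1.493, 0.0338039)  len=0.5284
  (v20,v23,v18) [++-] → (0.583048, -1.493, -0.251429)–(0, -1.493, -0.390855)  len=0.5995
  (v18,v23,v21) [-+-] → (0.583048, -1.493, -0.251429)–(1.493, -1.493, -0.0338039)  len=0.9356
  (v21,v0,v22) [-++] → (1.55155, -1.493, 0)–(1.493, -1.493, 0.0338039)  len=0.0676
  (v23,v2,v21) [++-] → (1.53131, -1.493, -0.0116829)–(1.493, -1.493, -0.0338039)  len=0.0442
  (v21,v2,v0) [-++] → (1.53131, -1.493, -0.0116829)–(1.55155, -1.493, 0)  len=0.0234

Chained into 1 loop(s):
  loop 1: 14 segments, perimeter = 6.4108
Total perimeter = 6.411


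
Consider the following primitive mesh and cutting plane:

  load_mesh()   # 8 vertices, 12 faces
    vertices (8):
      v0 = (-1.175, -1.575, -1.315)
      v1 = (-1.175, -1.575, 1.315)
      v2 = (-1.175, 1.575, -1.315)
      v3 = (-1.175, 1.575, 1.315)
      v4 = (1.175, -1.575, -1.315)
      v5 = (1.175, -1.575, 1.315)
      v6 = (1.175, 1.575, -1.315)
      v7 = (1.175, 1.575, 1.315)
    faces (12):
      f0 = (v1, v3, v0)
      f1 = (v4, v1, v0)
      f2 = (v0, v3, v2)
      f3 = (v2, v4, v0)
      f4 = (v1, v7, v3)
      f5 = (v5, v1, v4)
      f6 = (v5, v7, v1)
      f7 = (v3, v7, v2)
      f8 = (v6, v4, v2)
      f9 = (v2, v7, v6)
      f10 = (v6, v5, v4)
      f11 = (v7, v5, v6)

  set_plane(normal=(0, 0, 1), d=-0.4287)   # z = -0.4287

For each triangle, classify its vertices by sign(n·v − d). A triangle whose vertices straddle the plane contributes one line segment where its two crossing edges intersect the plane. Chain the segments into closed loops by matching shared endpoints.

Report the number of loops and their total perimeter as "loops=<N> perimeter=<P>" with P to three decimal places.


loops=1 perimeter=11.000

Straddling triangles (8 of 12):
  (v1,v3,v0) [++-] → (-1.175, -0.513462, -0.4287)–(-1.175, -1.575, -0.4287)  len=1.0615
  (v4,v1,v0) [-+-] → (0.383059, -1.575, -0.4287)–(-1.175, -1.575, -0.4287)  len=1.5581
  (v0,v3,v2) [-+-] → (-1.175, -0.513462, -0.4287)–(-1.175, 1.575, -0.4287)  len=2.0885
  (v5,v1,v4) [++-] → (0.383059, -1.575, -0.4287)–(1.175, -1.575, -0.4287)  len=0.7919
  (v3,v7,v2) [++-] → (-0.383059, 1.575, -0.4287)–(-1.175, 1.575, -0.4287)  len=0.7919
  (v2,v7,v6) [-+-] → (-0.383059, 1.575, -0.4287)–(1.175, 1.575, -0.4287)  len=1.5581
  (v6,v5,v4) [-+-] → (1.175, 0.513462, -0.4287)–(1.175, -1.575, -0.4287)  len=2.0885
  (v7,v5,v6) [++-] → (1.175, 0.513462, -0.4287)–(1.175, 1.575, -0.4287)  len=1.0615

Chained into 1 loop(s):
  loop 1: 8 segments, perimeter = 11.0000
Total perimeter = 11.000


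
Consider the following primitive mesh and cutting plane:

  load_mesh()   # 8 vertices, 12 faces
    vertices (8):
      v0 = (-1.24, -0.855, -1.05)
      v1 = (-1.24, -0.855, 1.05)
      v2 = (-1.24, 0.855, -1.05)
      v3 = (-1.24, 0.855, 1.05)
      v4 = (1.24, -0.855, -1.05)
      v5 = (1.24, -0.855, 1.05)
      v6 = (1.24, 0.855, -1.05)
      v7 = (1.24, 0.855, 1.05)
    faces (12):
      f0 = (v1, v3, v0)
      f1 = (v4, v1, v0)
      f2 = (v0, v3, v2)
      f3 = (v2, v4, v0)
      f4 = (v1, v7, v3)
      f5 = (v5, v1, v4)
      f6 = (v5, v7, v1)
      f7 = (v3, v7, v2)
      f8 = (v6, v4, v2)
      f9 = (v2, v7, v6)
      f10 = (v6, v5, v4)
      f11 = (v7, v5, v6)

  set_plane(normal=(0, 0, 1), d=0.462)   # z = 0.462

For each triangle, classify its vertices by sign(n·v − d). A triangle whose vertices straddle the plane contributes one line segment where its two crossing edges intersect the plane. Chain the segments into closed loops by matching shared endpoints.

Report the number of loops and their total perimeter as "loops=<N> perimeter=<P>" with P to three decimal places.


loops=1 perimeter=8.380

Straddling triangles (8 of 12):
  (v1,v3,v0) [++-] → (-1.24, 0.3762, 0.462)–(-1.24, -0.855, 0.462)  len=1.2312
  (v4,v1,v0) [-+-] → (-0.5456, -0.855, 0.462)–(-1.24, -0.855, 0.462)  len=0.6944
  (v0,v3,v2) [-+-] → (-1.24, 0.3762, 0.462)–(-1.24, 0.855, 0.462)  len=0.4788
  (v5,v1,v4) [++-] → (-0.5456, -0.855, 0.462)–(1.24, -0.855, 0.462)  len=1.7856
  (v3,v7,v2) [++-] → (0.5456, 0.855, 0.462)–(-1.24, 0.855, 0.462)  len=1.7856
  (v2,v7,v6) [-+-] → (0.5456, 0.855, 0.462)–(1.24, 0.855, 0.462)  len=0.6944
  (v6,v5,v4) [-+-] → (1.24, -0.3762, 0.462)–(1.24, -0.855, 0.462)  len=0.4788
  (v7,v5,v6) [++-] → (1.24, -0.3762, 0.462)–(1.24, 0.855, 0.462)  len=1.2312

Chained into 1 loop(s):
  loop 1: 8 segments, perimeter = 8.3800
Total perimeter = 8.380


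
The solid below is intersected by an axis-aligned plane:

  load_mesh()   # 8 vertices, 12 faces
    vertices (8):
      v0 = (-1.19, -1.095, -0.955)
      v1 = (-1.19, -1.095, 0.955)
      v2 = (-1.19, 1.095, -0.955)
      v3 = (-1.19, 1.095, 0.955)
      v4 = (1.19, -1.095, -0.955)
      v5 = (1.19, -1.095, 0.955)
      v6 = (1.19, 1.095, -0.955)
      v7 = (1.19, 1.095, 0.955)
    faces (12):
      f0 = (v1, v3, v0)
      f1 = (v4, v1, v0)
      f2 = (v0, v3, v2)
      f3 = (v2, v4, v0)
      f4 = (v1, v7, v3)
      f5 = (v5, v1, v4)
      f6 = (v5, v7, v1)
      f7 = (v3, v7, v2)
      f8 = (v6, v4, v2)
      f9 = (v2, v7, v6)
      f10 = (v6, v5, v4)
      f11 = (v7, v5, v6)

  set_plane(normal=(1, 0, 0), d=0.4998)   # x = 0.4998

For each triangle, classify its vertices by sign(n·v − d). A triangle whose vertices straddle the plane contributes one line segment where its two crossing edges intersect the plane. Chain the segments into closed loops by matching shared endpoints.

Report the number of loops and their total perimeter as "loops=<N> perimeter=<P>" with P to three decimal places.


Straddling triangles (8 of 12):
  (v4,v1,v0) [+--] → (0.4998, -1.095, -0.4011)–(0.4998, -1.095, -0.955)  len=0.5539
  (v2,v4,v0) [-+-] → (0.4998, -0.4599, -0.955)–(0.4998, -1.095, -0.955)  len=0.6351
  (v1,v7,v3) [-+-] → (0.4998, 0.4599, 0.955)–(0.4998, 1.095, 0.955)  len=0.6351
  (v5,v1,v4) [+-+] → (0.4998, -1.095, 0.955)–(0.4998, -1.095, -0.4011)  len=1.3561
  (v5,v7,v1) [++-] → (0.4998, 0.4599, 0.955)–(0.4998, -1.095, 0.955)  len=1.5549
  (v3,v7,v2) [-+-] → (0.4998, 1.095, 0.955)–(0.4998, 1.095, 0.4011)  len=0.5539
  (v6,v4,v2) [++-] → (0.4998, -0.4599, -0.955)–(0.4998, 1.095, -0.955)  len=1.5549
  (v2,v7,v6) [-++] → (0.4998, 1.095, 0.4011)–(0.4998, 1.095, -0.955)  len=1.3561

Chained into 1 loop(s):
  loop 1: 8 segments, perimeter = 8.2000
Total perimeter = 8.200

loops=1 perimeter=8.200


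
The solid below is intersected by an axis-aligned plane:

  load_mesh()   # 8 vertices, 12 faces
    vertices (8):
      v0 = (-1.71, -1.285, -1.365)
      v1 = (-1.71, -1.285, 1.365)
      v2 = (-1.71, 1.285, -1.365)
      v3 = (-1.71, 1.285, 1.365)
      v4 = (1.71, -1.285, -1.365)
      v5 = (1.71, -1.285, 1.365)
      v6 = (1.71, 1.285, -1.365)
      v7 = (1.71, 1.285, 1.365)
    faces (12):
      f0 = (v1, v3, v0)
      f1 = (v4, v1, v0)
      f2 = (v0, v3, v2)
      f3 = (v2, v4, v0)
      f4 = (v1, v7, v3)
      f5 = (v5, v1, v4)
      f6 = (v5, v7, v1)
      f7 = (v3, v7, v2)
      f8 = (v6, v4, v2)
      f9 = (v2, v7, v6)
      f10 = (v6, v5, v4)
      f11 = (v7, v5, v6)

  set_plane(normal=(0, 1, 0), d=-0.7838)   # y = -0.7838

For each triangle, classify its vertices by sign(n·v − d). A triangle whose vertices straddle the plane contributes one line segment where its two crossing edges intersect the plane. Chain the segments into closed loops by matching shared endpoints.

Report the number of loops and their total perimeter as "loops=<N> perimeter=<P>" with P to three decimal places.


Straddling triangles (8 of 12):
  (v1,v3,v0) [-+-] → (-1.71, -0.7838, 1.365)–(-1.71, -0.7838, -0.832597)  len=2.1976
  (v0,v3,v2) [-++] → (-1.71, -0.7838, -0.832597)–(-1.71, -0.7838, -1.365)  len=0.5324
  (v2,v4,v0) [+--] → (1.04303, -0.7838, -1.365)–(-1.71, -0.7838, -1.365)  len=2.7530
  (v1,v7,v3) [-++] → (-1.04303, -0.7838, 1.365)–(-1.71, -0.7838, 1.365)  len=0.6670
  (v5,v7,v1) [-+-] → (1.71, -0.7838, 1.365)–(-1.04303, -0.7838, 1.365)  len=2.7530
  (v6,v4,v2) [+-+] → (1.71, -0.7838, -1.365)–(1.04303, -0.7838, -1.365)  len=0.6670
  (v6,v5,v4) [+--] → (1.71, -0.7838, 0.832597)–(1.71, -0.7838, -1.365)  len=2.1976
  (v7,v5,v6) [+-+] → (1.71, -0.7838, 1.365)–(1.71, -0.7838, 0.832597)  len=0.5324

Chained into 1 loop(s):
  loop 1: 8 segments, perimeter = 12.3000
Total perimeter = 12.300

loops=1 perimeter=12.300


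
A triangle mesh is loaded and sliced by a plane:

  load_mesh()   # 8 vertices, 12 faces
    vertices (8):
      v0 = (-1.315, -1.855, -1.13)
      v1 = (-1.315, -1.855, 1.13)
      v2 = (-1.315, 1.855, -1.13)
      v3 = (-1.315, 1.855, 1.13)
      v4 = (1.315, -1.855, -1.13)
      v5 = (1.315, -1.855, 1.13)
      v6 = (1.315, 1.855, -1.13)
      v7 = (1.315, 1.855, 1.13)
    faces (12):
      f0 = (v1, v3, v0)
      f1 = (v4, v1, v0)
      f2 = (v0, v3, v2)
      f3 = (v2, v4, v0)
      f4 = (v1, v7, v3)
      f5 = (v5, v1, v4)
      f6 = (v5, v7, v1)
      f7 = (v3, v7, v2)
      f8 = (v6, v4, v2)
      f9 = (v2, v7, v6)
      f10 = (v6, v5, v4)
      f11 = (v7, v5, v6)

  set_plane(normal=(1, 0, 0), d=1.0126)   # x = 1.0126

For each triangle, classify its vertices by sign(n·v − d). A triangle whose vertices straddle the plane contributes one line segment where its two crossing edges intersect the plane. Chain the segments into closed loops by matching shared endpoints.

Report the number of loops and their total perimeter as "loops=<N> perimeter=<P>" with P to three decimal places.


Straddling triangles (8 of 12):
  (v4,v1,v0) [+--] → (1.0126, -1.855, -0.870143)–(1.0126, -1.855, -1.13)  len=0.2599
  (v2,v4,v0) [-+-] → (1.0126, -1.42842, -1.13)–(1.0126, -1.855, -1.13)  len=0.4266
  (v1,v7,v3) [-+-] → (1.0126, 1.42842, 1.13)–(1.0126, 1.855, 1.13)  len=0.4266
  (v5,v1,v4) [+-+] → (1.0126, -1.855, 1.13)–(1.0126, -1.855, -0.870143)  len=2.0001
  (v5,v7,v1) [++-] → (1.0126, 1.42842, 1.13)–(1.0126, -1.855, 1.13)  len=3.2834
  (v3,v7,v2) [-+-] → (1.0126, 1.855, 1.13)–(1.0126, 1.855, 0.870143)  len=0.2599
  (v6,v4,v2) [++-] → (1.0126, -1.42842, -1.13)–(1.0126, 1.855, -1.13)  len=3.2834
  (v2,v7,v6) [-++] → (1.0126, 1.855, 0.870143)–(1.0126, 1.855, -1.13)  len=2.0001

Chained into 1 loop(s):
  loop 1: 8 segments, perimeter = 11.9400
Total perimeter = 11.940

loops=1 perimeter=11.940


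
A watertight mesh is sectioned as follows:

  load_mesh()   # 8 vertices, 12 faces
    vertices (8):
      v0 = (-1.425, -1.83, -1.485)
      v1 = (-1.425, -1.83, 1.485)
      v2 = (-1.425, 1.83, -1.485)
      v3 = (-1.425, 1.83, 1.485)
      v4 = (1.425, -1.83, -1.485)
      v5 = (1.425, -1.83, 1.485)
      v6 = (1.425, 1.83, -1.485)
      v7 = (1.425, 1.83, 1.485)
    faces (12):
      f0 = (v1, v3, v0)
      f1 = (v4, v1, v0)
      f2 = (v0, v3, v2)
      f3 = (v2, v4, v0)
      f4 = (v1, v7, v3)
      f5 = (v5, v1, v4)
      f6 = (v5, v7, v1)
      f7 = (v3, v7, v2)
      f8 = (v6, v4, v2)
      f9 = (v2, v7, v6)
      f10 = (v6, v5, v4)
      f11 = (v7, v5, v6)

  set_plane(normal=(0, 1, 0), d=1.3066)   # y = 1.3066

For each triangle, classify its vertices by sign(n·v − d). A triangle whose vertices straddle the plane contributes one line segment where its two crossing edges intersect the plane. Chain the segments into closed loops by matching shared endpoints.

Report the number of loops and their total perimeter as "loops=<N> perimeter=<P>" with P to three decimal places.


Straddling triangles (8 of 12):
  (v1,v3,v0) [-+-] → (-1.425, 1.3066, 1.485)–(-1.425, 1.3066, 1.06027)  len=0.4247
  (v0,v3,v2) [-++] → (-1.425, 1.3066, 1.06027)–(-1.425, 1.3066, -1.485)  len=2.5453
  (v2,v4,v0) [+--] → (-1.01743, 1.3066, -1.485)–(-1.425, 1.3066, -1.485)  len=0.4076
  (v1,v7,v3) [-++] → (1.01743, 1.3066, 1.485)–(-1.425, 1.3066, 1.485)  len=2.4424
  (v5,v7,v1) [-+-] → (1.425, 1.3066, 1.485)–(1.01743, 1.3066, 1.485)  len=0.4076
  (v6,v4,v2) [+-+] → (1.425, 1.3066, -1.485)–(-1.01743, 1.3066, -1.485)  len=2.4424
  (v6,v5,v4) [+--] → (1.425, 1.3066, -1.06027)–(1.425, 1.3066, -1.485)  len=0.4247
  (v7,v5,v6) [+-+] → (1.425, 1.3066, 1.485)–(1.425, 1.3066, -1.06027)  len=2.5453

Chained into 1 loop(s):
  loop 1: 8 segments, perimeter = 11.6400
Total perimeter = 11.640

loops=1 perimeter=11.640


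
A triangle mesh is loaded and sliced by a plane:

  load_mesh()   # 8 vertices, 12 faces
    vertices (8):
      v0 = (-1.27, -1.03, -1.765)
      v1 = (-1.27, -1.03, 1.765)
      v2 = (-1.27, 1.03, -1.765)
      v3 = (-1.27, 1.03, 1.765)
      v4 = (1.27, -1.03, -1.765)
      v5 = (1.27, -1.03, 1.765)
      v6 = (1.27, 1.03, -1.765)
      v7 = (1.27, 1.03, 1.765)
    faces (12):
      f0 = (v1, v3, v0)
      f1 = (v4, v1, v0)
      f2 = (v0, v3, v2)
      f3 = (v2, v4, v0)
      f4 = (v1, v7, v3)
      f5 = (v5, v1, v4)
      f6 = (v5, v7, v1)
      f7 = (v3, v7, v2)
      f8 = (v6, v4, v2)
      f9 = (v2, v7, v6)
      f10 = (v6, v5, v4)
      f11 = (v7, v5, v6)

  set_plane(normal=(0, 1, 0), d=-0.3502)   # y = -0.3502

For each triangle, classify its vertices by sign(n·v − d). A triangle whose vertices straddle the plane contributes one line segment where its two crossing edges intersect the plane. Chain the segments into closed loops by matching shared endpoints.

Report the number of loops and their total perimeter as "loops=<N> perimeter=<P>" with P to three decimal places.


Straddling triangles (8 of 12):
  (v1,v3,v0) [-+-] → (-1.27, -0.3502, 1.765)–(-1.27, -0.3502, -0.6001)  len=2.3651
  (v0,v3,v2) [-++] → (-1.27, -0.3502, -0.6001)–(-1.27, -0.3502, -1.765)  len=1.1649
  (v2,v4,v0) [+--] → (0.4318, -0.3502, -1.765)–(-1.27, -0.3502, -1.765)  len=1.7018
  (v1,v7,v3) [-++] → (-0.4318, -0.3502, 1.765)–(-1.27, -0.3502, 1.765)  len=0.8382
  (v5,v7,v1) [-+-] → (1.27, -0.3502, 1.765)–(-0.4318, -0.3502, 1.765)  len=1.7018
  (v6,v4,v2) [+-+] → (1.27, -0.3502, -1.765)–(0.4318, -0.3502, -1.765)  len=0.8382
  (v6,v5,v4) [+--] → (1.27, -0.3502, 0.6001)–(1.27, -0.3502, -1.765)  len=2.3651
  (v7,v5,v6) [+-+] → (1.27, -0.3502, 1.765)–(1.27, -0.3502, 0.6001)  len=1.1649

Chained into 1 loop(s):
  loop 1: 8 segments, perimeter = 12.1400
Total perimeter = 12.140

loops=1 perimeter=12.140


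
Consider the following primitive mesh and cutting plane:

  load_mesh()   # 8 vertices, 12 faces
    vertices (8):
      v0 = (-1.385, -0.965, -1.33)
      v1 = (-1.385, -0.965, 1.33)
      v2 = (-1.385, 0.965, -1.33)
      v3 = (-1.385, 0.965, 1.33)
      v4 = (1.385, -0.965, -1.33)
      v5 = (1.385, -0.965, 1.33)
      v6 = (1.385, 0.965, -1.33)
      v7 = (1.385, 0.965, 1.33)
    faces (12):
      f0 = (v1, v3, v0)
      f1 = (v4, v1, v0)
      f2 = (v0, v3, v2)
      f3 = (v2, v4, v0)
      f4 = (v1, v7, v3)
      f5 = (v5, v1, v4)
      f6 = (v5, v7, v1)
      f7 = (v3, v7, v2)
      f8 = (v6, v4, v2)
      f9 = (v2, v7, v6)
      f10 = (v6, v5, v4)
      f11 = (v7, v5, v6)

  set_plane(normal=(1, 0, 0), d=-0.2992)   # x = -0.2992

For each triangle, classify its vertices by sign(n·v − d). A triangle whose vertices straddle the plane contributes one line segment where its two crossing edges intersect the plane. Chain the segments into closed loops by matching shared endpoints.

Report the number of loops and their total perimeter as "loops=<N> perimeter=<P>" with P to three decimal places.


Straddling triangles (8 of 12):
  (v4,v1,v0) [+--] → (-0.2992, -0.965, 0.287318)–(-0.2992, -0.965, -1.33)  len=1.6173
  (v2,v4,v0) [-+-] → (-0.2992, 0.208468, -1.33)–(-0.2992, -0.965, -1.33)  len=1.1735
  (v1,v7,v3) [-+-] → (-0.2992, -0.208468, 1.33)–(-0.2992, 0.965, 1.33)  len=1.1735
  (v5,v1,v4) [+-+] → (-0.2992, -0.965, 1.33)–(-0.2992, -0.965, 0.287318)  len=1.0427
  (v5,v7,v1) [++-] → (-0.2992, -0.208468, 1.33)–(-0.2992, -0.965, 1.33)  len=0.7565
  (v3,v7,v2) [-+-] → (-0.2992, 0.965, 1.33)–(-0.2992, 0.965, -0.287318)  len=1.6173
  (v6,v4,v2) [++-] → (-0.2992, 0.208468, -1.33)–(-0.2992, 0.965, -1.33)  len=0.7565
  (v2,v7,v6) [-++] → (-0.2992, 0.965, -0.287318)–(-0.2992, 0.965, -1.33)  len=1.0427

Chained into 1 loop(s):
  loop 1: 8 segments, perimeter = 9.1800
Total perimeter = 9.180

loops=1 perimeter=9.180


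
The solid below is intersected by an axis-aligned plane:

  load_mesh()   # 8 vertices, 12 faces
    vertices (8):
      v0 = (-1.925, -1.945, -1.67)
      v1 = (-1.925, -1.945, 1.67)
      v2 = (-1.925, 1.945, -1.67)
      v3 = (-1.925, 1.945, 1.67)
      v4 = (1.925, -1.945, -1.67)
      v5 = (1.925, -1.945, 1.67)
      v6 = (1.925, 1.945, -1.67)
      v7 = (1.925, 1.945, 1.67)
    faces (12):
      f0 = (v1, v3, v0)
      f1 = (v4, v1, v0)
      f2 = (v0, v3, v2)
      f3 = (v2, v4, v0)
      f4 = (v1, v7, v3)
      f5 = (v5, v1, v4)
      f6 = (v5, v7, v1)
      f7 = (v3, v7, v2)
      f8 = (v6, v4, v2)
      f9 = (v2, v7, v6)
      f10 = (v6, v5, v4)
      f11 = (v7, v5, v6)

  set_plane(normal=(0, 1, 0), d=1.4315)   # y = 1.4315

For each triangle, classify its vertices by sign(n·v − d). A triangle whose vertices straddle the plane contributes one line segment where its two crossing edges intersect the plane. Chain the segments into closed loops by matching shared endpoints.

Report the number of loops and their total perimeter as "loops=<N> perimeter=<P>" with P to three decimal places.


loops=1 perimeter=14.380

Straddling triangles (8 of 12):
  (v1,v3,v0) [-+-] → (-1.925, 1.4315, 1.67)–(-1.925, 1.4315, 1.2291)  len=0.4409
  (v0,v3,v2) [-++] → (-1.925, 1.4315, 1.2291)–(-1.925, 1.4315, -1.67)  len=2.8991
  (v2,v4,v0) [+--] → (-1.41678, 1.4315, -1.67)–(-1.925, 1.4315, -1.67)  len=0.5082
  (v1,v7,v3) [-++] → (1.41678, 1.4315, 1.67)–(-1.925, 1.4315, 1.67)  len=3.3418
  (v5,v7,v1) [-+-] → (1.925, 1.4315, 1.67)–(1.41678, 1.4315, 1.67)  len=0.5082
  (v6,v4,v2) [+-+] → (1.925, 1.4315, -1.67)–(-1.41678, 1.4315, -1.67)  len=3.3418
  (v6,v5,v4) [+--] → (1.925, 1.4315, -1.2291)–(1.925, 1.4315, -1.67)  len=0.4409
  (v7,v5,v6) [+-+] → (1.925, 1.4315, 1.67)–(1.925, 1.4315, -1.2291)  len=2.8991

Chained into 1 loop(s):
  loop 1: 8 segments, perimeter = 14.3800
Total perimeter = 14.380


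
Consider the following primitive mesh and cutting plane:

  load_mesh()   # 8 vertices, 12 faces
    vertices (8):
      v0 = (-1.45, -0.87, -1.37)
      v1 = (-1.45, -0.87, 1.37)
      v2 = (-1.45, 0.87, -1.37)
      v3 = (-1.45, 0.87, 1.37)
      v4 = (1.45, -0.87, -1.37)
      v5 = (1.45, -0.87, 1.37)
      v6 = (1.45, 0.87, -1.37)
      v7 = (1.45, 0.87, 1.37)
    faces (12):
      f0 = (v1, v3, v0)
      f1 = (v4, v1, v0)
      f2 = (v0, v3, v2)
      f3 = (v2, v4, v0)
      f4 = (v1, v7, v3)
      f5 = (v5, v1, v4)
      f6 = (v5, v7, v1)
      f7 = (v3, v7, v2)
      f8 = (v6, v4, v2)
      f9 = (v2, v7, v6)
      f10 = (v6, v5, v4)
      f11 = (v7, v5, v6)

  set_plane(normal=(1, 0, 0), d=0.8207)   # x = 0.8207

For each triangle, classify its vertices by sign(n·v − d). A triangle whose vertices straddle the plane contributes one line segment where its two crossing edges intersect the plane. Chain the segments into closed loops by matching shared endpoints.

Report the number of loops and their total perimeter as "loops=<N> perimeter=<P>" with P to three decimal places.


loops=1 perimeter=8.960

Straddling triangles (8 of 12):
  (v4,v1,v0) [+--] → (0.8207, -0.87, -0.77542)–(0.8207, -0.87, -1.37)  len=0.5946
  (v2,v4,v0) [-+-] → (0.8207, -0.49242, -1.37)–(0.8207, -0.87, -1.37)  len=0.3776
  (v1,v7,v3) [-+-] → (0.8207, 0.49242, 1.37)–(0.8207, 0.87, 1.37)  len=0.3776
  (v5,v1,v4) [+-+] → (0.8207, -0.87, 1.37)–(0.8207, -0.87, -0.77542)  len=2.1454
  (v5,v7,v1) [++-] → (0.8207, 0.49242, 1.37)–(0.8207, -0.87, 1.37)  len=1.3624
  (v3,v7,v2) [-+-] → (0.8207, 0.87, 1.37)–(0.8207, 0.87, 0.77542)  len=0.5946
  (v6,v4,v2) [++-] → (0.8207, -0.49242, -1.37)–(0.8207, 0.87, -1.37)  len=1.3624
  (v2,v7,v6) [-++] → (0.8207, 0.87, 0.77542)–(0.8207, 0.87, -1.37)  len=2.1454

Chained into 1 loop(s):
  loop 1: 8 segments, perimeter = 8.9600
Total perimeter = 8.960


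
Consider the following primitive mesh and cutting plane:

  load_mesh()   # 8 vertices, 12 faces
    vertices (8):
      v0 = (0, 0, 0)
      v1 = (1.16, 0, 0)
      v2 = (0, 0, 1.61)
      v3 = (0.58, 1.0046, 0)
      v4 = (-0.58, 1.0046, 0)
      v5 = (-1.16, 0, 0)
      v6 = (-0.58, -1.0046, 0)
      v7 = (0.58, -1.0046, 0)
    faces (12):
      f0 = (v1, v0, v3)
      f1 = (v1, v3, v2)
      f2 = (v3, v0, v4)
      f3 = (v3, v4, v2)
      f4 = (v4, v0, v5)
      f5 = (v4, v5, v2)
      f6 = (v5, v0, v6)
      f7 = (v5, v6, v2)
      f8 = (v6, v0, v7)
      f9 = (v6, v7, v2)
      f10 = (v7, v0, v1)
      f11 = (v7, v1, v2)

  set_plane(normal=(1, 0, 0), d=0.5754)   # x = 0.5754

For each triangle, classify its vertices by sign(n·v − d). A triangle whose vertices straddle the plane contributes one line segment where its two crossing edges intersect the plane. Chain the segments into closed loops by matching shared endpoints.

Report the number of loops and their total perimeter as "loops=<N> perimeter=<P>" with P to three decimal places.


loops=1 perimeter=4.594

Straddling triangles (8 of 12):
  (v1,v0,v3) [+-+] → (0.5754, 0, 0)–(0.5754, 0.996632, 0)  len=0.9966
  (v1,v3,v2) [++-] → (0.5754, 0.996632, 0.012769)–(0.5754, 0, 0.811384)  len=1.2771
  (v3,v0,v4) [+--] → (0.5754, 0.996632, 0)–(0.5754, 1.0046, 0)  len=0.0080
  (v3,v4,v2) [+--] → (0.5754, 1.0046, 0)–(0.5754, 0.996632, 0.012769)  len=0.0151
  (v6,v0,v7) [--+] → (0.5754, -0.996632, 0)–(0.5754, -1.0046, 0)  len=0.0080
  (v6,v7,v2) [-+-] → (0.5754, -1.0046, 0)–(0.5754, -0.996632, 0.012769)  len=0.0151
  (v7,v0,v1) [+-+] → (0.5754, -0.996632, 0)–(0.5754, 0, 0)  len=0.9966
  (v7,v1,v2) [++-] → (0.5754, 0, 0.811384)–(0.5754, -0.996632, 0.012769)  len=1.2771

Chained into 1 loop(s):
  loop 1: 8 segments, perimeter = 4.5936
Total perimeter = 4.594


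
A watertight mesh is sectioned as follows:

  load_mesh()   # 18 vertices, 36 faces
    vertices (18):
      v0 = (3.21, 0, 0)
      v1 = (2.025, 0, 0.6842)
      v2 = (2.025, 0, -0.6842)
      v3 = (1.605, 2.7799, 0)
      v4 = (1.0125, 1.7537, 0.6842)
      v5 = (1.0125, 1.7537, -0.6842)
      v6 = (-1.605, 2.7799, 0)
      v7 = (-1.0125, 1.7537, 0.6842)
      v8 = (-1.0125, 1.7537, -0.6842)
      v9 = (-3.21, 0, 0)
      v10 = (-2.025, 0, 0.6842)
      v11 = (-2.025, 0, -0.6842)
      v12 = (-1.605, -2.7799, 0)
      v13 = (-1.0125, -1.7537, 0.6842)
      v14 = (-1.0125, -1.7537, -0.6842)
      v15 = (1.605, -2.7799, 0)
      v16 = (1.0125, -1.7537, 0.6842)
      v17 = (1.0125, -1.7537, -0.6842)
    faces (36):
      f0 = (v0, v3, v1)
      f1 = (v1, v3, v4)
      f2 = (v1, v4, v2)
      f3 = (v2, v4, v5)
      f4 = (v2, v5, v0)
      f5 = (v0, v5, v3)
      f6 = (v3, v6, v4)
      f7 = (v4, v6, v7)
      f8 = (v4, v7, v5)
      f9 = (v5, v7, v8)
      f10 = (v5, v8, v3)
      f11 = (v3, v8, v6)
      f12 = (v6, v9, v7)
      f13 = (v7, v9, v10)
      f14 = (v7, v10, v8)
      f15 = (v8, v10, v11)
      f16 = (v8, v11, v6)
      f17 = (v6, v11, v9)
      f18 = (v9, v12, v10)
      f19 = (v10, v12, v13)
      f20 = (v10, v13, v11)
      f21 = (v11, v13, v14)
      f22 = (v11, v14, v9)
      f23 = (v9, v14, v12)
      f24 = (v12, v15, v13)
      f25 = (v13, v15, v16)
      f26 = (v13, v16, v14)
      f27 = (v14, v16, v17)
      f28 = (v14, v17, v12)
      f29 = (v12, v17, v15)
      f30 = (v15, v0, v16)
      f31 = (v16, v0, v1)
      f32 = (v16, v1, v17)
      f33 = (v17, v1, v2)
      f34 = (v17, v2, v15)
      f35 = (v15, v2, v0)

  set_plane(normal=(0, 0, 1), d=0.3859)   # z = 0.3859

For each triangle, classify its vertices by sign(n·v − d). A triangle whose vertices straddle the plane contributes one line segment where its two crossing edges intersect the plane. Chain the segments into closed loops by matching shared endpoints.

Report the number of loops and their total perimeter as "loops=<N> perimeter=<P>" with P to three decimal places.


loops=2 perimeter=27.400

Straddling triangles (24 of 36):
  (v0,v3,v1) [--+] → (1.84189, 1.21199, 0.3859)–(2.54164, 0, 0.3859)  len=1.3995
  (v1,v3,v4) [+-+] → (1.84189, 1.21199, 0.3859)–(1.27082, 2.20111, 0.3859)  len=1.1421
  (v1,v4,v2) [++-] → (1.23322, 1.37141, 0.3859)–(2.025, 0, 0.3859)  len=1.5836
  (v2,v4,v5) [-+-] → (1.23322, 1.37141, 0.3859)–(1.0125, 1.7537, 0.3859)  len=0.4414
  (v3,v6,v4) [--+] → (-0.128687, 2.20111, 0.3859)–(1.27082, 2.20111, 0.3859)  len=1.3995
  (v4,v6,v7) [+-+] → (-0.128687, 2.20111, 0.3859)–(-1.27082, 2.20111, 0.3859)  len=1.1421
  (v4,v7,v5) [++-] → (-0.571067, 1.7537, 0.3859)–(1.0125, 1.7537, 0.3859)  len=1.5836
  (v5,v7,v8) [-+-] → (-0.571067, 1.7537, 0.3859)–(-1.0125, 1.7537, 0.3859)  len=0.4414
  (v6,v9,v7) [--+] → (-1.97057, 0.989116, 0.3859)–(-1.27082, 2.20111, 0.3859)  len=1.3995
  (v7,v9,v10) [+-+] → (-1.97057, 0.989116, 0.3859)–(-2.54164, 0, 0.3859)  len=1.1421
  (v7,v10,v8) [++-] → (-1.80428, 0.382292, 0.3859)–(-1.0125, 1.7537, 0.3859)  len=1.5836
  (v8,v10,v11) [-+-] → (-1.80428, 0.382292, 0.3859)–(-2.025, 0, 0.3859)  len=0.4414
  (v9,v12,v10) [--+] → (-1.84189, -1.21199, 0.3859)–(-2.54164, 0, 0.3859)  len=1.3995
  (v10,v12,v13) [+-+] → (-1.84189, -1.21199, 0.3859)–(-1.27082, -2.20111, 0.3859)  len=1.1421
  (v10,v13,v11) [++-] → (-1.23322, -1.37141, 0.3859)–(-2.025, 0, 0.3859)  len=1.5836
  (v11,v13,v14) [-+-] → (-1.23322, -1.37141, 0.3859)–(-1.0125, -1.7537, 0.3859)  len=0.4414
  (v12,v15,v13) [--+] → (0.128687, -2.20111, 0.3859)–(-1.27082, -2.20111, 0.3859)  len=1.3995
  (v13,v15,v16) [+-+] → (0.128687, -2.20111, 0.3859)–(1.27082, -2.20111, 0.3859)  len=1.1421
  (v13,v16,v14) [++-] → (0.571067, -1.7537, 0.3859)–(-1.0125, -1.7537, 0.3859)  len=1.5836
  (v14,v16,v17) [-+-] → (0.571067, -1.7537, 0.3859)–(1.0125, -1.7537, 0.3859)  len=0.4414
  (v15,v0,v16) [--+] → (1.97057, -0.989116, 0.3859)–(1.27082, -2.20111, 0.3859)  len=1.3995
  (v16,v0,v1) [+-+] → (1.97057, -0.989116, 0.3859)–(2.54164, 0, 0.3859)  len=1.1421
  (v16,v1,v17) [++-] → (1.80428, -0.382292, 0.3859)–(1.0125, -1.7537, 0.3859)  len=1.5836
  (v17,v1,v2) [-+-] → (1.80428, -0.382292, 0.3859)–(2.025, 0, 0.3859)  len=0.4414

Chained into 2 loop(s):
  loop 1: 12 segments, perimeter = 15.2498
  loop 2: 12 segments, perimeter = 12.1500
Total perimeter = 27.400


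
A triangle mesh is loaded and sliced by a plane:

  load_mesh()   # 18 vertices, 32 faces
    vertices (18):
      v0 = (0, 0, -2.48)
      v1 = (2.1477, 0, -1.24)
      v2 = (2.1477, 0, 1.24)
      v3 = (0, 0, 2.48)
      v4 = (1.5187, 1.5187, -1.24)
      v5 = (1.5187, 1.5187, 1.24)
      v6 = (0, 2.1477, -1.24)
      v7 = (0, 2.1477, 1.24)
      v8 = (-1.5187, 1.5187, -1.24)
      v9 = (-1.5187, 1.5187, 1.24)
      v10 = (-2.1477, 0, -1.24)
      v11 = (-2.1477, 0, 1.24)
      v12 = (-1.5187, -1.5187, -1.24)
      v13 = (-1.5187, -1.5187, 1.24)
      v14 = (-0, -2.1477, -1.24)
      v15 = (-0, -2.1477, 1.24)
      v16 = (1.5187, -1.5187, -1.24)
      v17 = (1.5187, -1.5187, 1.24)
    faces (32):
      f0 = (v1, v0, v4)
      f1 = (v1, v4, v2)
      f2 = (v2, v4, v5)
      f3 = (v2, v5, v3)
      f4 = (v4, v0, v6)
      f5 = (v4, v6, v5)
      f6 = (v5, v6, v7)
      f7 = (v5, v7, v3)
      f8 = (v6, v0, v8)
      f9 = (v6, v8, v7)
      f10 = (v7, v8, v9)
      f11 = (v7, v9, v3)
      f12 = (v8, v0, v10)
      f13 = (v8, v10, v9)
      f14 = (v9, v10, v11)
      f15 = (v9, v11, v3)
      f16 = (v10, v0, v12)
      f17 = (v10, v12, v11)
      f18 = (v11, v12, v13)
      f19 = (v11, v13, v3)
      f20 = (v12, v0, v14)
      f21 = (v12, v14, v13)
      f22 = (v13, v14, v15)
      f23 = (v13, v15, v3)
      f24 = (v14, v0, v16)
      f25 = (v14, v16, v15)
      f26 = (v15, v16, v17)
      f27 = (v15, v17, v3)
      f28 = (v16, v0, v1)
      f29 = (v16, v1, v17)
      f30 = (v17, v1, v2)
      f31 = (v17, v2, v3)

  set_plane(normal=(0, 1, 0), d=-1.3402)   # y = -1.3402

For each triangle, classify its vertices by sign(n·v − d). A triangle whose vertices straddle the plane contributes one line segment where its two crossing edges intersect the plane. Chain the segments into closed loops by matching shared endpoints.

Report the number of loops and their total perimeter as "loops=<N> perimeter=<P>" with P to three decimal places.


Straddling triangles (12 of 32):
  (v10,v0,v12) [++-] → (-1.3402, -1.3402, -1.38574)–(-1.59263, -1.3402, -1.24)  len=0.2915
  (v10,v12,v11) [+-+] → (-1.59263, -1.3402, -1.24)–(-1.59263, -1.3402, -0.948514)  len=0.2915
  (v11,v12,v13) [+--] → (-1.59263, -1.3402, -0.948514)–(-1.59263, -1.3402, 1.24)  len=2.1885
  (v11,v13,v3) [+-+] → (-1.59263, -1.3402, 1.24)–(-1.3402, -1.3402, 1.38574)  len=0.2915
  (v12,v0,v14) [-+-] → (-1.3402, -1.3402, -1.38574)–(0, -1.3402, -1.70622)  len=1.3780
  (v13,v15,v3) [--+] → (0, -1.3402, 1.70622)–(-1.3402, -1.3402, 1.38574)  len=1.3780
  (v14,v0,v16) [-+-] → (0, -1.3402, -1.70622)–(1.3402, -1.3402, -1.38574)  len=1.3780
  (v15,v17,v3) [--+] → (1.3402, -1.3402, 1.38574)–(0, -1.3402, 1.70622)  len=1.3780
  (v16,v0,v1) [-++] → (1.3402, -1.3402, -1.38574)–(1.59263, -1.3402, -1.24)  len=0.2915
  (v16,v1,v17) [-+-] → (1.59263, -1.3402, -1.24)–(1.59263, -1.3402, 0.948514)  len=2.1885
  (v17,v1,v2) [-++] → (1.59263, -1.3402, 0.948514)–(1.59263, -1.3402, 1.24)  len=0.2915
  (v17,v2,v3) [-++] → (1.59263, -1.3402, 1.24)–(1.3402, -1.3402, 1.38574)  len=0.2915

Chained into 1 loop(s):
  loop 1: 12 segments, perimeter = 11.6379
Total perimeter = 11.638

loops=1 perimeter=11.638


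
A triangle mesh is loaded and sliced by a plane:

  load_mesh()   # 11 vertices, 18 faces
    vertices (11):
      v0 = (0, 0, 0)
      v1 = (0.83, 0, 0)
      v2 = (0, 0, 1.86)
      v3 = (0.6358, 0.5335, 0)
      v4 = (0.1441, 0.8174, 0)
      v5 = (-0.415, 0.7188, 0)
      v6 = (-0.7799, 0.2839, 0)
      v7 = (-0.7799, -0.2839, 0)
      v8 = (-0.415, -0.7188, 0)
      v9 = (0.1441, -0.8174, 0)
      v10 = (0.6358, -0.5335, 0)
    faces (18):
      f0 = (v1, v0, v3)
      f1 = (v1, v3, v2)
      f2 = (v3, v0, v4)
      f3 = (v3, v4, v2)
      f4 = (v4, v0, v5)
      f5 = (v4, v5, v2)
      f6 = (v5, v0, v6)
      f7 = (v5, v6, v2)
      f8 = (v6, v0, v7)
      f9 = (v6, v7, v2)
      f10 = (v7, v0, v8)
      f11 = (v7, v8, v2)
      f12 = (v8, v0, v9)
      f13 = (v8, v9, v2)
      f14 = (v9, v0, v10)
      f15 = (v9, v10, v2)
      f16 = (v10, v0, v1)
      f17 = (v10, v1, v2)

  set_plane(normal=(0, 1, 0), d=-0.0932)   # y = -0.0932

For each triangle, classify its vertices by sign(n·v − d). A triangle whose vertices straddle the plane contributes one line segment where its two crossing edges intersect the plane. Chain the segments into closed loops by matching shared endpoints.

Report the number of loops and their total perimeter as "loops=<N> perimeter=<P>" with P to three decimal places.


Straddling triangles (10 of 18):
  (v6,v0,v7) [++-] → (-0.256029, -0.0932, 0)–(-0.7799, -0.0932, 0)  len=0.5239
  (v6,v7,v2) [+-+] → (-0.7799, -0.0932, 0)–(-0.256029, -0.0932, 1.24939)  len=1.3548
  (v7,v0,v8) [-+-] → (-0.256029, -0.0932, 0)–(-0.0538091, -0.0932, 0)  len=0.2022
  (v7,v8,v2) [--+] → (-0.0538091, -0.0932, 1.61883)–(-0.256029, -0.0932, 1.24939)  len=0.4212
  (v8,v0,v9) [-+-] → (-0.0538091, -0.0932, 0)–(0.0164303, -0.0932, 0)  len=0.0702
  (v8,v9,v2) [--+] → (0.0164303, -0.0932, 1.64792)–(-0.0538091, -0.0932, 1.61883)  len=0.0760
  (v9,v0,v10) [-+-] → (0.0164303, -0.0932, 0)–(0.111071, -0.0932, 0)  len=0.0946
  (v9,v10,v2) [--+] → (0.111071, -0.0932, 1.53507)–(0.0164303, -0.0932, 1.64792)  len=0.1473
  (v10,v0,v1) [-++] → (0.111071, -0.0932, 0)–(0.796074, -0.0932, 0)  len=0.6850
  (v10,v1,v2) [-++] → (0.796074, -0.0932, 0)–(0.111071, -0.0932, 1.53507)  len=1.6810

Chained into 1 loop(s):
  loop 1: 10 segments, perimeter = 5.2562
Total perimeter = 5.256

loops=1 perimeter=5.256


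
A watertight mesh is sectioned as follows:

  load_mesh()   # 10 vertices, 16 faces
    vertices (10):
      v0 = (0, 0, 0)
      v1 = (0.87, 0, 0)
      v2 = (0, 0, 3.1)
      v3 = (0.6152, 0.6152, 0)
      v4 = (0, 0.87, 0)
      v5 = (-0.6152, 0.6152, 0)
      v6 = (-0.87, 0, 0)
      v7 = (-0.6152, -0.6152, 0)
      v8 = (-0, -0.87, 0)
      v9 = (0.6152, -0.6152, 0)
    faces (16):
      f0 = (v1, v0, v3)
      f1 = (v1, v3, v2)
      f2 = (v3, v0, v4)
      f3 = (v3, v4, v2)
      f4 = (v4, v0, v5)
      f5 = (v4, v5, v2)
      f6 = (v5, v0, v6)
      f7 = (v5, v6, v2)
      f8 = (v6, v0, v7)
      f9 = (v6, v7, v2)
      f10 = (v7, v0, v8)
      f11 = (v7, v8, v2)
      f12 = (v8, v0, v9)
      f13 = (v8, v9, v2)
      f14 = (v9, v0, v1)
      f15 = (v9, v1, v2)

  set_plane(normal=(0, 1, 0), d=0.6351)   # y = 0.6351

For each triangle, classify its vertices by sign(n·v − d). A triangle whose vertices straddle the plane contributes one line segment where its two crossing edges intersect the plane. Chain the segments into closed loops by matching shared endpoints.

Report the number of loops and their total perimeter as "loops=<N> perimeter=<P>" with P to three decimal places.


loops=1 perimeter=3.156

Straddling triangles (4 of 16):
  (v3,v0,v4) [--+] → (0, 0.6351, 0)–(0.567153, 0.6351, 0)  len=0.5672
  (v3,v4,v2) [-+-] → (0.567153, 0.6351, 0)–(0, 0.6351, 0.837)  len=1.0111
  (v4,v0,v5) [+--] → (0, 0.6351, 0)–(-0.567153, 0.6351, 0)  len=0.5672
  (v4,v5,v2) [+--] → (-0.567153, 0.6351, 0)–(0, 0.6351, 0.837)  len=1.0111

Chained into 1 loop(s):
  loop 1: 4 segments, perimeter = 3.1564
Total perimeter = 3.156


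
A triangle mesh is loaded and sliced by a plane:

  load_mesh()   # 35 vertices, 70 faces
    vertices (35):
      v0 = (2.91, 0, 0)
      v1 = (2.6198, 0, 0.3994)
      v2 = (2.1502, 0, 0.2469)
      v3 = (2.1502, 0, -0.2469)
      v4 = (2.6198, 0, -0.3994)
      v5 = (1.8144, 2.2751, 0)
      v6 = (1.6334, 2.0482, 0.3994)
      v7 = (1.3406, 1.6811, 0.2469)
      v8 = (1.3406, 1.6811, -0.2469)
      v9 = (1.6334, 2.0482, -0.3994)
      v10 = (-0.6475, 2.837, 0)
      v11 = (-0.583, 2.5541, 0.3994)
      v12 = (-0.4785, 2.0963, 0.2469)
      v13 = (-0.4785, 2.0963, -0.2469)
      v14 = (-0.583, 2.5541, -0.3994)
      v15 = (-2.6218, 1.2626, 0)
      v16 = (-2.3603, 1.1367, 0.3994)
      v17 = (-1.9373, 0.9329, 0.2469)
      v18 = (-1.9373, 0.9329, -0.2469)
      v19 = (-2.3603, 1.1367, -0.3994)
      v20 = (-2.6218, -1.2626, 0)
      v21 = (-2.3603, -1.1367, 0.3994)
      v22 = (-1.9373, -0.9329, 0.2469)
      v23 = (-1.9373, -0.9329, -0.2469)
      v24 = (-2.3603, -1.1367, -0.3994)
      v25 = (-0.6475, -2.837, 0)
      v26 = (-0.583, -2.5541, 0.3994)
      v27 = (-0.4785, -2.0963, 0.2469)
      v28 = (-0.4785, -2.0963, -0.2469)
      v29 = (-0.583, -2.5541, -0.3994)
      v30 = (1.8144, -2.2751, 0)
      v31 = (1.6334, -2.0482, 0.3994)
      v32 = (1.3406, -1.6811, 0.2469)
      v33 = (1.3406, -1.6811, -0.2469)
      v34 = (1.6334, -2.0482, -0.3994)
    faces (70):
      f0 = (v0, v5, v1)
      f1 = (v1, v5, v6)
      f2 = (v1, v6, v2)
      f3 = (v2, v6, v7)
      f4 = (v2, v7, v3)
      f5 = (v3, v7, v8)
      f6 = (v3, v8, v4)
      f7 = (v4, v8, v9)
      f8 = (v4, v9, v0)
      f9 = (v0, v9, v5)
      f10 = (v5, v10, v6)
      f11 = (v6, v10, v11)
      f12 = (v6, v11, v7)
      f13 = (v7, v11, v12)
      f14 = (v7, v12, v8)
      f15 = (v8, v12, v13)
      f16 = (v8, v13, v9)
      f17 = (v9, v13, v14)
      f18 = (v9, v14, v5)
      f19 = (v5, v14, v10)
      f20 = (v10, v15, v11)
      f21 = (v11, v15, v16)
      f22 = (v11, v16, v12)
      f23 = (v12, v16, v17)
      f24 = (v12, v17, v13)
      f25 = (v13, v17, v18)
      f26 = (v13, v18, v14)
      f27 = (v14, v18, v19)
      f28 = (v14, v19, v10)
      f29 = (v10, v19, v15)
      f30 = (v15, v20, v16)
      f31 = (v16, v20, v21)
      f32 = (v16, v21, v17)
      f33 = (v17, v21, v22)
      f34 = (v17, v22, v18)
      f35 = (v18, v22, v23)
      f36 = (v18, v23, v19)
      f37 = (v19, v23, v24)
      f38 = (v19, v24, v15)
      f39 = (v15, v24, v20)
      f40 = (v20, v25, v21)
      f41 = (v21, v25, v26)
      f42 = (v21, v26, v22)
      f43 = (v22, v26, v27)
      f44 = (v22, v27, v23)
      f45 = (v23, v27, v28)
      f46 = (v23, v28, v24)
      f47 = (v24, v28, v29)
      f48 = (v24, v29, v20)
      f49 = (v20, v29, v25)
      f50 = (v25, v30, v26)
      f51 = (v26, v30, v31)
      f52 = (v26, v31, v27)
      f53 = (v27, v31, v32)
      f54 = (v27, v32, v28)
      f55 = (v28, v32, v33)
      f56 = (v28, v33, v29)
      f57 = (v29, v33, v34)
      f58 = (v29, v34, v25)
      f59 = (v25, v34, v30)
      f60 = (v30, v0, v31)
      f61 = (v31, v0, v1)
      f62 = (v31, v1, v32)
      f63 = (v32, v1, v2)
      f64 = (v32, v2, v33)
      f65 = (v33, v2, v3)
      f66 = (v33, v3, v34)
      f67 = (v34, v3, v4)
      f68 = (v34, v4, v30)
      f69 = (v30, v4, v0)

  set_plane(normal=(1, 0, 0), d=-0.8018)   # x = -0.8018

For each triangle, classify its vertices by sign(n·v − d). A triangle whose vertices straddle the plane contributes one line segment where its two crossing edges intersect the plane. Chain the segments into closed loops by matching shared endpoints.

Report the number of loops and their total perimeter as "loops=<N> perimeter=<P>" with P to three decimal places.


Straddling triangles (20 of 70):
  (v10,v15,v11) [+-+] → (-0.8018, 2.71395, 0)–(-0.8018, 2.4155, 0.356537)  len=0.4650
  (v11,v15,v16) [+--] → (-0.8018, 2.4155, 0.356537)–(-0.8018, 2.37961, 0.3994)  len=0.0559
  (v11,v16,v12) [+-+] → (-0.8018, 2.37961, 0.3994)–(-0.8018, 1.93144, 0.2731)  len=0.4656
  (v12,v16,v17) [+--] → (-0.8018, 1.93144, 0.2731)–(-0.8018, 1.83847, 0.2469)  len=0.0966
  (v12,v17,v13) [+-+] → (-0.8018, 1.83847, 0.2469)–(-0.8018, 1.83847, -0.137464)  len=0.3844
  (v13,v17,v18) [+--] → (-0.8018, 1.83847, -0.137464)–(-0.8018, 1.83847, -0.2469)  len=0.1094
  (v13,v18,v14) [+-+] → (-0.8018, 1.83847, -0.2469)–(-0.8018, 2.29218, -0.374762)  len=0.4714
  (v14,v18,v19) [+--] → (-0.8018, 2.29218, -0.374762)–(-0.8018, 2.37961, -0.3994)  len=0.0908
  (v14,v19,v10) [+-+] → (-0.8018, 2.37961, -0.3994)–(-0.8018, 2.68383, -0.0359805)  len=0.4739
  (v10,v19,v15) [+--] → (-0.8018, 2.68383, -0.0359805)–(-0.8018, 2.71395, 0)  len=0.0469
  (v20,v25,v21) [-+-] → (-0.8018, -2.71395, 0)–(-0.8018, -2.68383, 0.0359805)  len=0.0469
  (v21,v25,v26) [-++] → (-0.8018, -2.68383, 0.0359805)–(-0.8018, -2.37961, 0.3994)  len=0.4739
  (v21,v26,v22) [-+-] → (-0.8018, -2.37961, 0.3994)–(-0.8018, -2.29218, 0.374762)  len=0.0908
  (v22,v26,v27) [-++] → (-0.8018, -2.29218, 0.374762)–(-0.8018, -1.83847, 0.2469)  len=0.4714
  (v22,v27,v23) [-+-] → (-0.8018, -1.83847, 0.2469)–(-0.8018, -1.83847, 0.137464)  len=0.1094
  (v23,v27,v28) [-++] → (-0.8018, -1.83847, 0.137464)–(-0.8018, -1.83847, -0.2469)  len=0.3844
  (v23,v28,v24) [-+-] → (-0.8018, -1.83847, -0.2469)–(-0.8018, -1.93144, -0.2731)  len=0.0966
  (v24,v28,v29) [-++] → (-0.8018, -1.93144, -0.2731)–(-0.8018, -2.37961, -0.3994)  len=0.4656
  (v24,v29,v20) [-+-] → (-0.8018, -2.37961, -0.3994)–(-0.8018, -2.4155, -0.356537)  len=0.0559
  (v20,v29,v25) [-++] → (-0.8018, -2.4155, -0.356537)–(-0.8018, -2.71395, 0)  len=0.4650

Chained into 2 loop(s):
  loop 1: 10 segments, perimeter = 2.6600
  loop 2: 10 segments, perimeter = 2.6600
Total perimeter = 5.320

loops=2 perimeter=5.320
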